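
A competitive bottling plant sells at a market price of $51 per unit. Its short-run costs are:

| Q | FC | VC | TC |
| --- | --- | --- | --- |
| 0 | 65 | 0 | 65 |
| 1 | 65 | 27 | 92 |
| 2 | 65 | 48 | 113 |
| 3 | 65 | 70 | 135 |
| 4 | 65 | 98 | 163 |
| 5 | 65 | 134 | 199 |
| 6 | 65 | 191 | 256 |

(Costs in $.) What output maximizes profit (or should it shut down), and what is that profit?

Q = 5; profit = $56

Tabulate TR − TC: Q=0: -65; Q=1: -41; Q=2: -11; Q=3: 18; Q=4: 41; Q=5: 56; Q=6: 50.
Profit is maximized at Q = 5. AVC there is 134/5 = $26.80 ≤ P, so producing beats shutting down (which would give -$65).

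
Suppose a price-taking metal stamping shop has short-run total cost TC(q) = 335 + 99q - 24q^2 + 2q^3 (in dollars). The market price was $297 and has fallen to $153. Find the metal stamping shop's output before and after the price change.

AVC = 99 - 24q + 2q^2, minimized at q = 6 where min AVC = $27. MC = 99 - 48q + 6q^2.
At P = $297 ≥ min AVC, set P = MC on the rising branch: q = 11.
At P = $153 ≥ min AVC, set P = MC: q = 9. The firm stays open but cuts output.

Output falls from 11 to 9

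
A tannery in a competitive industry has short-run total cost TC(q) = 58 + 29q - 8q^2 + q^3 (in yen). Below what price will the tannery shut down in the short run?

¥13 per unit

The firm shuts down when price falls below the minimum of average variable cost. AVC = VC/q = 29 - 8q + q^2.
dAVC/dq = -8 + 2q = 0 gives q = 4. min AVC = 29 - 8·4 + 4^2 = 13.
So the shutdown price is ¥13.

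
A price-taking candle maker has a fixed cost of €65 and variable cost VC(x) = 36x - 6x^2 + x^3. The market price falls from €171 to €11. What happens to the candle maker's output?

Output falls from 9 to 0 (the firm shuts down)

AVC = 36 - 6x + x^2, minimized at x = 3 where min AVC = €27. MC = 36 - 12x + 3x^2.
At P = €171 ≥ min AVC, set P = MC on the rising branch: x = 9.
At P = €11 < min AVC = €27, price no longer covers variable cost at any output, so the firm shuts down: x = 0.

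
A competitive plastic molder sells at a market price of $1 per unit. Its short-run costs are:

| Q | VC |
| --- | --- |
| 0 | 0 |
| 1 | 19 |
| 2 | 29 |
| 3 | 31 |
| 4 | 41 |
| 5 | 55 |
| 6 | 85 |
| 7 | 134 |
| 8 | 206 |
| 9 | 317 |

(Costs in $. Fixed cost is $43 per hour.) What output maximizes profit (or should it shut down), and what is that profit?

Tabulate TR − TC: Q=0: -43; Q=1: -61; Q=2: -70; Q=3: -71; Q=4: -80; Q=5: -93; Q=6: -122; Q=7: -170; Q=8: -241; Q=9: -351.
Profit is highest at Q = 0. Equivalently, the lowest AVC in the table is 41/4 ≈ $10.25 at Q = 4, and P = $1 falls below it — price never covers variable cost, so the firm shuts down and loses only its fixed cost.

Q = 0 (shut down); profit = -$43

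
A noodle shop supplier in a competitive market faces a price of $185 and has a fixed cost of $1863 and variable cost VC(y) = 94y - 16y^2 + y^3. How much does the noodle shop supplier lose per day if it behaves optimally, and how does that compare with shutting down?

Profit = -$173 at y = 13

AVC = 94 - 16y + y^2; min AVC = $30 at y = 8. Since P = $185 ≥ min AVC, the firm produces.
With MC = 94 - 32y + 3y^2, P = MC on the upward-sloping part at y* = 13.
TR = 185·13 = 2405. TC = 1863 + 715 = 2578. Profit = 2405 − 2578 = -$173.
By producing, the firm covers all variable cost plus $1690 of fixed cost; shutting down would lose the full $1863.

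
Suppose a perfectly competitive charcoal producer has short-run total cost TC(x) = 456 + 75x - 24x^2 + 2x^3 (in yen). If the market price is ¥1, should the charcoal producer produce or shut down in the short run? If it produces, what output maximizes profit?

Shut down

From TC, MC = TC'(x) = 75 - 48x + 6x^2 and AVC = VC/x = 75 - 24x + 2x^2.
The AVC parabola has its vertex at x = 24/4 = 6, where AVC = 75 - 24·6 + 2·6^2 = ¥3.
P = ¥1 lies below min AVC = ¥3; no output level covers variable cost.
Shutting down limits the loss to fixed cost, ¥456.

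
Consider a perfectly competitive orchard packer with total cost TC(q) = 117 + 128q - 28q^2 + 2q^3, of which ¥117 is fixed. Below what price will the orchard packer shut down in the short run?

Short-run supply begins at min AVC. From VC = 128q - 28q^2 + 2q^3, AVC = 128 - 28q + 2q^2.
At the minimum of AVC, MC = AVC. MC = 128 - 56q + 6q^2; setting MC = AVC gives 4q^2 - 28q = 0, so q = 7. min AVC = 30.
The firm shuts down for any P below ¥30.

¥30 per unit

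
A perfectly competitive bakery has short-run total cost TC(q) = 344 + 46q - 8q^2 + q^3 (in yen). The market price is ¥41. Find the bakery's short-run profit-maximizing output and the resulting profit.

AVC = 46 - 8q + q^2 has its minimum ¥30 at q = 4; price ¥41 clears that bar, so the firm operates.
With MC = 46 - 16q + 3q^2, P = MC on the upward-sloping part at q* = 5.
TR = 41·5 = 205. TC = 344 + 155 = 499. Profit = 205 − 499 = -¥294.
Shutting down would mean losing the fixed cost of ¥344, so operating at a loss of ¥294 is better by ¥50.

Profit = -¥294 at q = 5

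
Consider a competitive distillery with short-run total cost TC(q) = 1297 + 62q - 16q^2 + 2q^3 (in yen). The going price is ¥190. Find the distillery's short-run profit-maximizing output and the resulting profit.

Profit = -¥273 at q = 8

AVC = 62 - 16q + 2q^2; min AVC = ¥30 at q = 4. Since P = ¥190 ≥ min AVC, the firm produces.
With MC = 62 - 32q + 6q^2, P = MC on the upward-sloping part at q* = 8.
TR = 190·8 = 1520. TC = 1297 + 496 = 1793. Profit = 1520 − 1793 = -¥273.
That loss of ¥273 beats the ¥1297 the firm would lose by shutting down; producing recovers ¥1024 of fixed cost.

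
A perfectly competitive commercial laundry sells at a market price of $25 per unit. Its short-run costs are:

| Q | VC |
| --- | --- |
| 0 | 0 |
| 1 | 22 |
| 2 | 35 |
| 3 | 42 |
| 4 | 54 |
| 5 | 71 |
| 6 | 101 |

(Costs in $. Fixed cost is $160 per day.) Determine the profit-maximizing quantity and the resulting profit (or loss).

Q = 5; profit = -$106

Profit at each row (π = 25Q − TC): Q=0: -160; Q=1: -157; Q=2: -145; Q=3: -127; Q=4: -114; Q=5: -106; Q=6: -111.
Profit is maximized at Q = 5. AVC there is 71/5 = $14.20 ≤ P, so producing beats shutting down (which would give -$160).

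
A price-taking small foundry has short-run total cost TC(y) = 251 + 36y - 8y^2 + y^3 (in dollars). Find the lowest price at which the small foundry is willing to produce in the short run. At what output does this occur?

The shutdown price is the minimum of AVC. VC = 36y - 8y^2 + y^3, so AVC = 36 - 8y + y^2.
dAVC/dy = -8 + 2y = 0 gives y = 4. min AVC = 36 - 8·4 + 4^2 = 20.
The firm shuts down for any P below $20.

$20 per unit, at y = 4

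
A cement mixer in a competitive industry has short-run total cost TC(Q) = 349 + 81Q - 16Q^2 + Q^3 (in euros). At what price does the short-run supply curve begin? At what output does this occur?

€17 per unit, at Q = 8

The firm shuts down when price falls below the minimum of average variable cost. AVC = VC/Q = 81 - 16Q + Q^2.
dAVC/dQ = -16 + 2Q = 0 gives Q = 8. min AVC = 81 - 16·8 + 8^2 = 17.
For P < €17 the firm produces nothing.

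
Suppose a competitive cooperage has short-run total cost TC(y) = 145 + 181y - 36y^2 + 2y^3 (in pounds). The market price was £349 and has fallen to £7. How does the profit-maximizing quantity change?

MC = 181 - 72y + 6y^2; the shutdown threshold is min AVC = £19 (at y = 9).
With P = £349 above the shutdown price, P = MC gives y = 14.
At P = £7 < min AVC = £19, price no longer covers variable cost at any output, so the firm shuts down: y = 0.

Output falls from 14 to 0 (the firm shuts down)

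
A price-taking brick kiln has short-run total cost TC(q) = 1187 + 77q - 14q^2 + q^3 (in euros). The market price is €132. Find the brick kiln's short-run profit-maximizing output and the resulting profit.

AVC = 77 - 14q + q^2 has its minimum €28 at q = 7; price €132 clears that bar, so the firm operates.
MC = 77 - 28q + 3q^2. Setting P = MC and taking the root on the rising branch gives q* = 11.
TR = 132·11 = 1452. TC = 1187 + 484 = 1671. Profit = 1452 − 1671 = -€219.
Shutting down would mean losing the fixed cost of €1187, so operating at a loss of €219 is better by €968.

Profit = -€219 at q = 11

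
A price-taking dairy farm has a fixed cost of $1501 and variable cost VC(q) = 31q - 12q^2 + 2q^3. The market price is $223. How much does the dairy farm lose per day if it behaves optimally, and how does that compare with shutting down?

AVC = 31 - 12q + 2q^2; min AVC = $13 at q = 3. Since P = $223 ≥ min AVC, the firm produces.
With MC = 31 - 24q + 6q^2, P = MC on the upward-sloping part at q* = 8.
TR = 223·8 = 1784. TC = 1501 + 504 = 2005. Profit = 1784 − 2005 = -$221.
By producing, the firm covers all variable cost plus $1280 of fixed cost; shutting down would lose the full $1501.

Profit = -$221 at q = 8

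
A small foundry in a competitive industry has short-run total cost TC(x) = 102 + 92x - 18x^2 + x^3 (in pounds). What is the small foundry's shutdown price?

Short-run supply begins at min AVC. From VC = 92x - 18x^2 + x^3, AVC = 92 - 18x + x^2.
dAVC/dx = -18 + 2x = 0 gives x = 9. min AVC = 92 - 18·9 + 9^2 = 11.
For P < £11 the firm produces nothing.

£11 per unit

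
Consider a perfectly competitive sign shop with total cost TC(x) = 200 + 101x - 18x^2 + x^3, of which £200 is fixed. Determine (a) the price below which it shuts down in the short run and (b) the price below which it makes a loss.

Shutdown price = £20; break-even price = £41

Shutdown price = min AVC. AVC = 101 - 18x + x^2, with vertex at x = 9 and minimum £20.
ATC = 200/x + 101 - 18x + x^2. Setting dATC/dx = −200/x^2 − 18 + 2x = 0 gives x = 10 (since 2·10^3 − 18·10^2 = 200).
min ATC = 200/10 + 101 − 18·10 + 10^2 = £41. That is the break-even price.
For £20 ≤ P < £41 the firm produces at a loss; below £20 it shuts down.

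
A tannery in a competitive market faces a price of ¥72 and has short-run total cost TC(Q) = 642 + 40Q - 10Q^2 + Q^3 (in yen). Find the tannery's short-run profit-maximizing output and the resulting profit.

Profit = -¥258 at Q = 8

AVC = 40 - 10Q + Q^2 has its minimum ¥15 at Q = 5; price ¥72 clears that bar, so the firm operates.
MC = 40 - 20Q + 3Q^2. Setting P = MC and taking the root on the rising branch gives Q* = 8.
TR = 72·8 = 576. TC = 642 + 192 = 834. Profit = 576 − 834 = -¥258.
By producing, the firm covers all variable cost plus ¥384 of fixed cost; shutting down would lose the full ¥642.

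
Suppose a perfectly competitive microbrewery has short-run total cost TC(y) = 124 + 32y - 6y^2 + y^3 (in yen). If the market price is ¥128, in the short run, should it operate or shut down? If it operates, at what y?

Produce at y = 8

Strip out fixed cost: VC = 32y - 6y^2 + y^3. Then AVC = 32 - 6y + y^2 and MC = 32 - 12y + 3y^2.
AVC hits its minimum where MC = AVC, at y = 3, giving min AVC = 32 - 6·3 + 3^2 = ¥23.
Because ¥128 ≥ ¥23, revenue can cover variable cost; the firm operates.
Solving P = MC: -96 - 12y + 3y^2 = 0 ⇒ y = -4 or 8. On the upward-sloping branch, y* = 8.
Check: AVC at y = 8 is ¥48 ≤ P, so revenue covers variable cost.
Profit = P·y − TC = 128·8 − 508 = ¥516.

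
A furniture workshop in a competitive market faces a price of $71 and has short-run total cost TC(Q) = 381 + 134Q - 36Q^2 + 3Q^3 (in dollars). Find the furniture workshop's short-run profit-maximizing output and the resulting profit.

AVC = 134 - 36Q + 3Q^2; min AVC = $26 at Q = 6. Since P = $71 ≥ min AVC, the firm produces.
MC = 134 - 72Q + 9Q^2. Setting P = MC and taking the root on the rising branch gives Q* = 7.
TR = 71·7 = 497. TC = 381 + 203 = 584. Profit = 497 − 584 = -$87.
By producing, the firm covers all variable cost plus $294 of fixed cost; shutting down would lose the full $381.

Profit = -$87 at Q = 7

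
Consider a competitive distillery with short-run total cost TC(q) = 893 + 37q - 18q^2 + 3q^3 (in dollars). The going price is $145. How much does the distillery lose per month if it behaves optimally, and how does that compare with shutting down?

AVC = 37 - 18q + 3q^2 has its minimum $10 at q = 3; price $145 clears that bar, so the firm operates.
With MC = 37 - 36q + 9q^2, P = MC on the upward-sloping part at q* = 6.
TR = 145·6 = 870. TC = 893 + 222 = 1115. Profit = 870 − 1115 = -$245.
That loss of $245 beats the $893 the firm would lose by shutting down; producing recovers $648 of fixed cost.

Profit = -$245 at q = 6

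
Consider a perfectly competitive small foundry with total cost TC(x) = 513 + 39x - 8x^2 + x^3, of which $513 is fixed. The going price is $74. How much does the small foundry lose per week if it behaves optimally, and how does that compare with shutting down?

AVC = 39 - 8x + x^2; min AVC = $23 at x = 4. Since P = $74 ≥ min AVC, the firm produces.
MC = 39 - 16x + 3x^2. Setting P = MC and taking the root on the rising branch gives x* = 7.
TR = 74·7 = 518. TC = 513 + 224 = 737. Profit = 518 − 737 = -$219.
By producing, the firm covers all variable cost plus $294 of fixed cost; shutting down would lose the full $513.

Profit = -$219 at x = 7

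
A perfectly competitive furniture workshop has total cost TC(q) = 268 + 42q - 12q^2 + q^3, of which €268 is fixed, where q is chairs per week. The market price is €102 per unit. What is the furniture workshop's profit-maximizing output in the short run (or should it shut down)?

Produce at q = 10

From TC, MC = TC'(q) = 42 - 24q + 3q^2 and AVC = VC/q = 42 - 12q + q^2.
AVC is minimized where dAVC/dq = -12 + 2q = 0, at q = 6; min AVC = 42 - 12·6 + 6^2 = €6.
P = €102 exceeds min AVC = €6, so the firm stays open.
P = MC gives -60 - 24q + 3q^2 = 0, with roots -2 and 10. Take the larger (rising MC): q* = 10.
Check: AVC at q = 10 is €22 ≤ P, so revenue covers variable cost.
Profit = P·q − TC = 102·10 − 488 = €532.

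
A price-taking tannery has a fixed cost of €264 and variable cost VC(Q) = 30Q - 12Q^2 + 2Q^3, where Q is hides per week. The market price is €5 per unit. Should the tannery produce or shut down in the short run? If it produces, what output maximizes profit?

Shut down

Strip out fixed cost: VC = 30Q - 12Q^2 + 2Q^3. Then AVC = 30 - 12Q + 2Q^2 and MC = 30 - 24Q + 6Q^2.
AVC is minimized where dAVC/dQ = -12 + 4Q = 0, at Q = 3; min AVC = 30 - 12·3 + 2·3^2 = €12.
P = €5 lies below min AVC = €12; no output level covers variable cost.
Best response: produce nothing and absorb the €264 fixed cost.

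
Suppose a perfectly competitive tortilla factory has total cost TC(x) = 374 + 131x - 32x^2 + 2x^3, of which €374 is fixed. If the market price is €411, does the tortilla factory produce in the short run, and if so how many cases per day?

From TC, MC = TC'(x) = 131 - 64x + 6x^2 and AVC = VC/x = 131 - 32x + 2x^2.
AVC is minimized where dAVC/dx = -32 + 4x = 0, at x = 8; min AVC = 131 - 32·8 + 2·8^2 = €3.
P = €411 exceeds min AVC = €3, so the firm stays open.
P = MC gives -280 - 64x + 6x^2 = 0, with roots -10/3 and 14. Take the larger (rising MC): x* = 14.
Check: AVC at x = 14 is €75 ≤ P, so revenue covers variable cost.
Profit = P·x − TC = 411·14 − 1424 = €4330.

Produce at x = 14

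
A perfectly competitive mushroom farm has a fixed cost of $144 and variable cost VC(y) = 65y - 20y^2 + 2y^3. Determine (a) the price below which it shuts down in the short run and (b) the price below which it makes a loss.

AVC = 65 - 20y + 2y^2; minimized at y = 5, giving min AVC = $15. That is the shutdown price.
ATC = 144/y + 65 - 20y + 2y^2. Setting dATC/dy = −144/y^2 − 20 + 4y = 0 gives y = 6 (since 4·6^3 − 20·6^2 = 144).
min ATC = 144/6 + 65 − 20·6 + 2·6^2 = $41. That is the break-even price.
For $15 ≤ P < $41 the firm produces at a loss; below $15 it shuts down.

Shutdown price = $15; break-even price = $41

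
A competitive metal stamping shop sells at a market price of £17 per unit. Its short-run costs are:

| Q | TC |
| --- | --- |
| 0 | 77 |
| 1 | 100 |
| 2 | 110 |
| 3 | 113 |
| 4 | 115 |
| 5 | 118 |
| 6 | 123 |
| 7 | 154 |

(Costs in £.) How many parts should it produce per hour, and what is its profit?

Compute π = P·Q − TC at each output: Q=0: -77; Q=1: -83; Q=2: -76; Q=3: -62; Q=4: -47; Q=5: -33; Q=6: -21; Q=7: -35.
Profit is maximized at Q = 6. AVC there is 46/6 = £7.67 ≤ P, so producing beats shutting down (which would give -£77).

Q = 6; profit = -£21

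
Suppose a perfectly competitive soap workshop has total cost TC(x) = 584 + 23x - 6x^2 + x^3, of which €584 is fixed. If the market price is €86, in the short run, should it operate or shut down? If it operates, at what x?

Produce at x = 7

Variable cost is VC = 23x - 6x^2 + x^3, so AVC = VC/x = 23 - 6x + x^2 and MC = dTC/dx = 23 - 12x + 3x^2.
AVC hits its minimum where MC = AVC, at x = 3, giving min AVC = 23 - 6·3 + 3^2 = €14.
Because €86 ≥ €14, revenue can cover variable cost; the firm operates.
P = MC gives -63 - 12x + 3x^2 = 0, with roots -3 and 7. Take the larger (rising MC): x* = 7.
Check: AVC at x = 7 is €30 ≤ P, so revenue covers variable cost.
Profit = P·x − TC = 86·7 − 794 = -€192, a loss, but smaller than the €584 fixed cost the firm would lose by shutting down.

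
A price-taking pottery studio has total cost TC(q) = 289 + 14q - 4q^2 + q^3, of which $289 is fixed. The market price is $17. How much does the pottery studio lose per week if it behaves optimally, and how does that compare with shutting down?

Profit = -$271 at q = 3

AVC = 14 - 4q + q^2 has its minimum $10 at q = 2; price $17 clears that bar, so the firm operates.
MC = 14 - 8q + 3q^2. Setting P = MC and taking the root on the rising branch gives q* = 3.
TR = 17·3 = 51. TC = 289 + 33 = 322. Profit = 51 − 322 = -$271.
That loss of $271 beats the $289 the firm would lose by shutting down; producing recovers $18 of fixed cost.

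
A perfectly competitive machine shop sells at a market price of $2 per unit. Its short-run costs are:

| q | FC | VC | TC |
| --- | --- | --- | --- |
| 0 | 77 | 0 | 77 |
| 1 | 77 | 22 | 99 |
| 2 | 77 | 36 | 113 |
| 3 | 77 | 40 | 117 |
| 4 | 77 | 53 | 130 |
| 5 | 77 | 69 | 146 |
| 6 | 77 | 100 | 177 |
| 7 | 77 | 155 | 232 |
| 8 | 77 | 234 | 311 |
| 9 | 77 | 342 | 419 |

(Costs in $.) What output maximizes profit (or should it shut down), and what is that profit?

Compute π = P·q − TC at each output: q=0: -77; q=1: -97; q=2: -109; q=3: -111; q=4: -122; q=5: -136; q=6: -165; q=7: -218; q=8: -295; q=9: -401.
Profit is highest at q = 0. Equivalently, the lowest AVC in the table is 53/4 ≈ $13.25 at q = 4, and P = $2 falls below it — price never covers variable cost, so the firm shuts down and loses only its fixed cost.

q = 0 (shut down); profit = -$77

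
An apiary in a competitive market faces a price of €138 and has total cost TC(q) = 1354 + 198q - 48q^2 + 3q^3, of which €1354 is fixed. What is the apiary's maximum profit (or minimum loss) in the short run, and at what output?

AVC = 198 - 48q + 3q^2 has its minimum €6 at q = 8; price €138 clears that bar, so the firm operates.
MC = 198 - 96q + 9q^2. Setting P = MC and taking the root on the rising branch gives q* = 10.
TR = 138·10 = 1380. TC = 1354 + 180 = 1534. Profit = 1380 − 1534 = -€154.
Shutting down would mean losing the fixed cost of €1354, so operating at a loss of €154 is better by €1200.

Profit = -€154 at q = 10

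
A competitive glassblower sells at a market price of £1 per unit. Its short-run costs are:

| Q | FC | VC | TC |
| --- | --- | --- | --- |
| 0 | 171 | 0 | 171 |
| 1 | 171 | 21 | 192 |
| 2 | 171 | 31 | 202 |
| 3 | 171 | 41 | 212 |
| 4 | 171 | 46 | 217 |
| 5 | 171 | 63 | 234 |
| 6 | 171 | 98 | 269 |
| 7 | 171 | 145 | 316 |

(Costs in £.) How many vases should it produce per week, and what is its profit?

Tabulate TR − TC: Q=0: -171; Q=1: -191; Q=2: -200; Q=3: -209; Q=4: -213; Q=5: -229; Q=6: -263; Q=7: -309.
Profit is highest at Q = 0. Equivalently, the lowest AVC in the table is 46/4 ≈ £11.50 at Q = 4, and P = £1 falls below it — price never covers variable cost, so the firm shuts down and loses only its fixed cost.

Q = 0 (shut down); profit = -£171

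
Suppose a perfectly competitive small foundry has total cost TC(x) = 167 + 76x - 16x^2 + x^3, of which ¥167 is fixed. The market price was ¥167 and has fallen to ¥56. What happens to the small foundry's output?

Output falls from 13 to 10

MC = 76 - 32x + 3x^2; the shutdown threshold is min AVC = ¥12 (at x = 8).
At P = ¥167 ≥ min AVC, set P = MC on the rising branch: x = 13.
At P = ¥56 ≥ min AVC, set P = MC: x = 10. The firm stays open but cuts output.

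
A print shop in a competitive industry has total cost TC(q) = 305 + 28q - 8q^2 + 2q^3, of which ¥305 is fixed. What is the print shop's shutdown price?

¥20 per unit

The firm shuts down when price falls below the minimum of average variable cost. AVC = VC/q = 28 - 8q + 2q^2.
dAVC/dq = -8 + 4q = 0 gives q = 2. min AVC = 28 - 8·2 + 2·2^2 = 20.
The firm shuts down for any P below ¥20.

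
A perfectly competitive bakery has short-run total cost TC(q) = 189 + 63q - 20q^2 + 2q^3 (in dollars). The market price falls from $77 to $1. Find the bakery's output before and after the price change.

MC = 63 - 40q + 6q^2; the shutdown threshold is min AVC = $13 (at q = 5).
At P = $77 ≥ min AVC, set P = MC on the rising branch: q = 7.
At P = $1 < min AVC = $13, price no longer covers variable cost at any output, so the firm shuts down: q = 0.

Output falls from 7 to 0 (the firm shuts down)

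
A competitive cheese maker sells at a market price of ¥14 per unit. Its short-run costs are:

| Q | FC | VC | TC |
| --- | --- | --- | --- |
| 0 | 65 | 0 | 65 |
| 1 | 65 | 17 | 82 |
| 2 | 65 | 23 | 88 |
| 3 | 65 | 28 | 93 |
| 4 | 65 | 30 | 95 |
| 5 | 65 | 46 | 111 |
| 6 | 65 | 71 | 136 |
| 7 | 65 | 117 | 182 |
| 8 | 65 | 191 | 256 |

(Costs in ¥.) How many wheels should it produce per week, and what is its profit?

Profit at each row (π = 14Q − TC): Q=0: -65; Q=1: -68; Q=2: -60; Q=3: -51; Q=4: -39; Q=5: -41; Q=6: -52; Q=7: -84; Q=8: -144.
Profit is maximized at Q = 4. AVC there is 30/4 = ¥7.50 ≤ P, so producing beats shutting down (which would give -¥65).

Q = 4; profit = -¥39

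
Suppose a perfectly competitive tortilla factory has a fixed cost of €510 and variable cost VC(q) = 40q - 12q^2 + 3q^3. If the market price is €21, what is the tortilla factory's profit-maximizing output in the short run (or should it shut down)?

Shut down

Variable cost is VC = 40q - 12q^2 + 3q^3, so AVC = VC/q = 40 - 12q + 3q^2 and MC = dTC/dq = 40 - 24q + 9q^2.
AVC is minimized where dAVC/dq = -12 + 6q = 0, at q = 2; min AVC = 40 - 12·2 + 3·2^2 = €28.
Since P = €21 < min AVC = €28, price fails to cover variable cost at any output.
Best response: produce nothing and absorb the €510 fixed cost.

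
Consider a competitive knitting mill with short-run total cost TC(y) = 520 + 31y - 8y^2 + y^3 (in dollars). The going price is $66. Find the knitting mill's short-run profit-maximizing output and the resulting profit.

Profit = -$226 at y = 7

AVC = 31 - 8y + y^2; min AVC = $15 at y = 4. Since P = $66 ≥ min AVC, the firm produces.
With MC = 31 - 16y + 3y^2, P = MC on the upward-sloping part at y* = 7.
TR = 66·7 = 462. TC = 520 + 168 = 688. Profit = 462 − 688 = -$226.
That loss of $226 beats the $520 the firm would lose by shutting down; producing recovers $294 of fixed cost.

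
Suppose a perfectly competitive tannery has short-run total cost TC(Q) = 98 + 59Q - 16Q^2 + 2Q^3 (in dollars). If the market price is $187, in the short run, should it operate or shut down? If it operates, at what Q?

Variable cost is VC = 59Q - 16Q^2 + 2Q^3, so AVC = VC/Q = 59 - 16Q + 2Q^2 and MC = dTC/dQ = 59 - 32Q + 6Q^2.
AVC hits its minimum where MC = AVC, at Q = 4, giving min AVC = 59 - 16·4 + 2·4^2 = $27.
Since P = $187 ≥ min AVC = $27, price covers variable cost and the firm should produce.
P = MC gives -128 - 32Q + 6Q^2 = 0, with roots -8/3 and 8. Take the larger (rising MC): Q* = 8.
Check: AVC at Q = 8 is $59 ≤ P, so revenue covers variable cost.
Profit = P·Q − TC = 187·8 − 570 = $926.

Produce at Q = 8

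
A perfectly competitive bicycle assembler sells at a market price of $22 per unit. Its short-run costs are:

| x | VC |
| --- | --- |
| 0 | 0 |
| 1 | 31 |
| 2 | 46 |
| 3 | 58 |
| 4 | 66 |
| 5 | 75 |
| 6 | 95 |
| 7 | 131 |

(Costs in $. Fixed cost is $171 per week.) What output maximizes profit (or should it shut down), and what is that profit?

Profit at each row (π = 22x − TC): x=0: -171; x=1: -180; x=2: -173; x=3: -163; x=4: -149; x=5: -136; x=6: -134; x=7: -148.
Profit is maximized at x = 6. AVC there is 95/6 = $15.83 ≤ P, so producing beats shutting down (which would give -$171).

x = 6; profit = -$134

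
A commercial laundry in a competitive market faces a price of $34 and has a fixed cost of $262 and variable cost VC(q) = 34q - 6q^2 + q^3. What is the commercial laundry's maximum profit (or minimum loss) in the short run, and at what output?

AVC = 34 - 6q + q^2; min AVC = $25 at q = 3. Since P = $34 ≥ min AVC, the firm produces.
MC = 34 - 12q + 3q^2. Setting P = MC and taking the root on the rising branch gives q* = 4.
TR = 34·4 = 136. TC = 262 + 104 = 366. Profit = 136 − 366 = -$230.
That loss of $230 beats the $262 the firm would lose by shutting down; producing recovers $32 of fixed cost.

Profit = -$230 at q = 4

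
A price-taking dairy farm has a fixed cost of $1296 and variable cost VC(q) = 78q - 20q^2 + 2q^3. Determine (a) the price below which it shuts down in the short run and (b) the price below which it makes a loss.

Shutdown price = $28; break-even price = $204

AVC = 78 - 20q + 2q^2; minimized at q = 5, giving min AVC = $28. That is the shutdown price.
ATC = 1296/q + 78 - 20q + 2q^2. Setting dATC/dq = −1296/q^2 − 20 + 4q = 0 gives q = 9 (since 4·9^3 − 20·9^2 = 1296).
min ATC = 1296/9 + 78 − 20·9 + 2·9^2 = $204. That is the break-even price.
For $28 ≤ P < $204 the firm produces at a loss; below $28 it shuts down.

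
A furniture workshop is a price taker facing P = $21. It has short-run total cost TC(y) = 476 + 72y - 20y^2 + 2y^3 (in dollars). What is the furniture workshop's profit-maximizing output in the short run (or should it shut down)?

Shut down

Variable cost is VC = 72y - 20y^2 + 2y^3, so AVC = VC/y = 72 - 20y + 2y^2 and MC = dTC/dy = 72 - 40y + 6y^2.
The AVC parabola has its vertex at y = 20/4 = 5, where AVC = 72 - 20·5 + 2·5^2 = $22.
P = $21 lies below min AVC = $22; no output level covers variable cost.
Shutting down limits the loss to fixed cost, $476.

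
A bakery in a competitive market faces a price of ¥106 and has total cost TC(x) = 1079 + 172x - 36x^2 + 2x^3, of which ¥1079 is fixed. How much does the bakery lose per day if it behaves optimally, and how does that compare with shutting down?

AVC = 172 - 36x + 2x^2 has its minimum ¥10 at x = 9; price ¥106 clears that bar, so the firm operates.
MC = 172 - 72x + 6x^2. Setting P = MC and taking the root on the rising branch gives x* = 11.
TR = 106·11 = 1166. TC = 1079 + 198 = 1277. Profit = 1166 − 1277 = -¥111.
By producing, the firm covers all variable cost plus ¥968 of fixed cost; shutting down would lose the full ¥1079.

Profit = -¥111 at x = 11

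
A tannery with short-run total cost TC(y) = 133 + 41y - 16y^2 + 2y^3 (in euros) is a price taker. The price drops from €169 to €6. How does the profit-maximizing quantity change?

MC = 41 - 32y + 6y^2; the shutdown threshold is min AVC = €9 (at y = 4).
At P = €169 ≥ min AVC, set P = MC on the rising branch: y = 8.
At P = €6 < min AVC = €9, price no longer covers variable cost at any output, so the firm shuts down: y = 0.

Output falls from 8 to 0 (the firm shuts down)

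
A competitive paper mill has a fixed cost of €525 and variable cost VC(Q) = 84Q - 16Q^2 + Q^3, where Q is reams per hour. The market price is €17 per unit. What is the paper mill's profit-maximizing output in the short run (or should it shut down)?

Shut down

From TC, MC = TC'(Q) = 84 - 32Q + 3Q^2 and AVC = VC/Q = 84 - 16Q + Q^2.
The AVC parabola has its vertex at Q = 16/2 = 8, where AVC = 84 - 16·8 + 8^2 = €20.
With P < min AVC (€17 < €20), every unit sold adds to the loss.
Shutting down limits the loss to fixed cost, €525.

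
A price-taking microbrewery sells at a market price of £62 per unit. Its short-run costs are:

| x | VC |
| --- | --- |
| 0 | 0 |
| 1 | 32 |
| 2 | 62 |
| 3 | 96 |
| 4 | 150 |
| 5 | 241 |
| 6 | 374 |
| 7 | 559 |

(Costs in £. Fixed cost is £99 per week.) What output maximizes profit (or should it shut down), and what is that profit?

Compute π = P·x − TC at each output: x=0: -99; x=1: -69; x=2: -37; x=3: -9; x=4: -1; x=5: -30; x=6: -101; x=7: -224.
Profit is maximized at x = 4. AVC there is 150/4 = £37.50 ≤ P, so producing beats shutting down (which would give -£99).

x = 4; profit = -£1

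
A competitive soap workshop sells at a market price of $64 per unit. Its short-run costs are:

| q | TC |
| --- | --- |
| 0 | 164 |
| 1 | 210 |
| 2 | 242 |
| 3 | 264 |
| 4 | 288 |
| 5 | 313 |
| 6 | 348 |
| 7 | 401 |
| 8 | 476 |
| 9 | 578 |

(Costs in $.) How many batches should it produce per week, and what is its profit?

q = 7; profit = $47

Compute π = P·q − TC at each output: q=0: -164; q=1: -146; q=2: -114; q=3: -72; q=4: -32; q=5: 7; q=6: 36; q=7: 47; q=8: 36; q=9: -2.
Profit is maximized at q = 7. AVC there is 237/7 = $33.86 ≤ P, so producing beats shutting down (which would give -$164).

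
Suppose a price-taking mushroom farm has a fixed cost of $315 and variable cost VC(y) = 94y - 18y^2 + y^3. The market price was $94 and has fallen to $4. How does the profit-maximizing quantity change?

Output falls from 12 to 0 (the firm shuts down)

MC = 94 - 36y + 3y^2; the shutdown threshold is min AVC = $13 (at y = 9).
At P = $94 ≥ min AVC, set P = MC on the rising branch: y = 12.
At P = $4 < min AVC = $13, price no longer covers variable cost at any output, so the firm shuts down: y = 0.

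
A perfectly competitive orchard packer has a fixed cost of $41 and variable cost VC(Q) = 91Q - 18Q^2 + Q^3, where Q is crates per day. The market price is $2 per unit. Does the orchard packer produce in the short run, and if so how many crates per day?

Variable cost is VC = 91Q - 18Q^2 + Q^3, so AVC = VC/Q = 91 - 18Q + Q^2 and MC = dTC/dQ = 91 - 36Q + 3Q^2.
AVC is minimized where dAVC/dQ = -18 + 2Q = 0, at Q = 9; min AVC = 91 - 18·9 + 9^2 = $10.
P = $2 lies below min AVC = $10; no output level covers variable cost.
The firm minimizes its loss by shutting down and losing only its fixed cost of $41.

Shut down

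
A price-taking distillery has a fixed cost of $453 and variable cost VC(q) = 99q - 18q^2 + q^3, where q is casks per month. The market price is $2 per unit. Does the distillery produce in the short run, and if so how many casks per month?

Strip out fixed cost: VC = 99q - 18q^2 + q^3. Then AVC = 99 - 18q + q^2 and MC = 99 - 36q + 3q^2.
AVC hits its minimum where MC = AVC, at q = 9, giving min AVC = 99 - 18·9 + 9^2 = $18.
With P < min AVC ($2 < $18), every unit sold adds to the loss.
Best response: produce nothing and absorb the $453 fixed cost.

Shut down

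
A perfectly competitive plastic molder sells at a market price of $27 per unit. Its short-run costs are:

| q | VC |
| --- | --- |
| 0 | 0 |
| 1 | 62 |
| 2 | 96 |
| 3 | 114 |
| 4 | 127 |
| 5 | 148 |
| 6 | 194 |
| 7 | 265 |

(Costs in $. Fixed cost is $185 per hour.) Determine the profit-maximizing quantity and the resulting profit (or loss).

q = 0 (shut down); profit = -$185

Tabulate TR − TC: q=0: -185; q=1: -220; q=2: -227; q=3: -218; q=4: -204; q=5: -198; q=6: -217; q=7: -261.
Profit is highest at q = 0. Equivalently, the lowest AVC in the table is 148/5 ≈ $29.60 at q = 5, and P = $27 falls below it — price never covers variable cost, so the firm shuts down and loses only its fixed cost.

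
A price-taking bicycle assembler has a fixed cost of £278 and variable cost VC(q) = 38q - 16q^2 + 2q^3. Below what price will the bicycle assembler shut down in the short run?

£6 per unit

The firm shuts down when price falls below the minimum of average variable cost. AVC = VC/q = 38 - 16q + 2q^2.
At the minimum of AVC, MC = AVC. MC = 38 - 32q + 6q^2; setting MC = AVC gives 4q^2 - 16q = 0, so q = 4. min AVC = 6.
So the shutdown price is £6.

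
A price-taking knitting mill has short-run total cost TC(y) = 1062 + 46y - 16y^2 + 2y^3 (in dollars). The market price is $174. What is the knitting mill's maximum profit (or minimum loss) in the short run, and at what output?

AVC = 46 - 16y + 2y^2 has its minimum $14 at y = 4; price $174 clears that bar, so the firm operates.
With MC = 46 - 32y + 6y^2, P = MC on the upward-sloping part at y* = 8.
TR = 174·8 = 1392. TC = 1062 + 368 = 1430. Profit = 1392 − 1430 = -$38.
Shutting down would mean losing the fixed cost of $1062, so operating at a loss of $38 is better by $1024.

Profit = -$38 at y = 8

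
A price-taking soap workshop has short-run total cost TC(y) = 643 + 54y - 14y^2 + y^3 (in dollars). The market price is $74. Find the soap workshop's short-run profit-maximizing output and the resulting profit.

AVC = 54 - 14y + y^2 has its minimum $5 at y = 7; price $74 clears that bar, so the firm operates.
With MC = 54 - 28y + 3y^2, P = MC on the upward-sloping part at y* = 10.
TR = 74·10 = 740. TC = 643 + 140 = 783. Profit = 740 − 783 = -$43.
Shutting down would mean losing the fixed cost of $643, so operating at a loss of $43 is better by $600.

Profit = -$43 at y = 10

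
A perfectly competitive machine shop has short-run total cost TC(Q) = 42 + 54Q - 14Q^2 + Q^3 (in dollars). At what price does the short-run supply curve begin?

Short-run supply begins at min AVC. From VC = 54Q - 14Q^2 + Q^3, AVC = 54 - 14Q + Q^2.
At the minimum of AVC, MC = AVC. MC = 54 - 28Q + 3Q^2; setting MC = AVC gives 2Q^2 - 14Q = 0, so Q = 7. min AVC = 5.
The firm shuts down for any P below $5.

$5 per unit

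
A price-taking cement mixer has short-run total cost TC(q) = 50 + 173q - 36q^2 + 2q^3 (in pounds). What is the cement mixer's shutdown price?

Short-run supply begins at min AVC. From VC = 173q - 36q^2 + 2q^3, AVC = 173 - 36q + 2q^2.
dAVC/dq = -36 + 4q = 0 gives q = 9. min AVC = 173 - 36·9 + 2·9^2 = 11.
The firm shuts down for any P below £11.

£11 per unit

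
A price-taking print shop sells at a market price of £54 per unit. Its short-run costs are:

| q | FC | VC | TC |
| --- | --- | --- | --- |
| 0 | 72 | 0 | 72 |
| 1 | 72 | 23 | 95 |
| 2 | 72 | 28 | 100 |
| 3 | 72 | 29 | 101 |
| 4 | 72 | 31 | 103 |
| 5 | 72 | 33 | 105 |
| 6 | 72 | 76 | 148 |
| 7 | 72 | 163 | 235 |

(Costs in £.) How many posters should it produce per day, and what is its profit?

Compute π = P·q − TC at each output: q=0: -72; q=1: -41; q=2: 8; q=3: 61; q=4: 113; q=5: 165; q=6: 176; q=7: 143.
Profit is maximized at q = 6. AVC there is 76/6 = £12.67 ≤ P, so producing beats shutting down (which would give -£72).

q = 6; profit = £176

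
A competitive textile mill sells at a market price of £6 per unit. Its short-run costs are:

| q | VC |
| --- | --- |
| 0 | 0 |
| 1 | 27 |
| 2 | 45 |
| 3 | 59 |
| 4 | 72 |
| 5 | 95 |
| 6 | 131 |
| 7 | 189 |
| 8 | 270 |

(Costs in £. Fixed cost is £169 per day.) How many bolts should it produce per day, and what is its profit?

Profit at each row (π = 6q − TC): q=0: -169; q=1: -190; q=2: -202; q=3: -210; q=4: -217; q=5: -234; q=6: -264; q=7: -316; q=8: -391.
Profit is highest at q = 0. Equivalently, the lowest AVC in the table is 72/4 ≈ £18 at q = 4, and P = £6 falls below it — price never covers variable cost, so the firm shuts down and loses only its fixed cost.

q = 0 (shut down); profit = -£169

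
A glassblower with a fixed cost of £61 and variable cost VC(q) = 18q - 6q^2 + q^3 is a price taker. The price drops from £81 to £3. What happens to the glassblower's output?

AVC = 18 - 6q + q^2, minimized at q = 3 where min AVC = £9. MC = 18 - 12q + 3q^2.
At P = £81 ≥ min AVC, set P = MC on the rising branch: q = 7.
At P = £3 < min AVC = £9, price no longer covers variable cost at any output, so the firm shuts down: q = 0.

Output falls from 7 to 0 (the firm shuts down)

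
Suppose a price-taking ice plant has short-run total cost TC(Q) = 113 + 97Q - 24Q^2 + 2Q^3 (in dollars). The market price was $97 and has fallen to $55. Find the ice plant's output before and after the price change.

Output falls from 8 to 7

MC = 97 - 48Q + 6Q^2; the shutdown threshold is min AVC = $25 (at Q = 6).
With P = $97 above the shutdown price, P = MC gives Q = 8.
At P = $55 ≥ min AVC, set P = MC: Q = 7. The firm stays open but cuts output.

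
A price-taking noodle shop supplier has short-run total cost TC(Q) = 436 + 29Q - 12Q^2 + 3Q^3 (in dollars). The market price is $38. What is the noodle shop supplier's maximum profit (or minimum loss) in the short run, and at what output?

Profit = -$382 at Q = 3

AVC = 29 - 12Q + 3Q^2 has its minimum $17 at Q = 2; price $38 clears that bar, so the firm operates.
With MC = 29 - 24Q + 9Q^2, P = MC on the upward-sloping part at Q* = 3.
TR = 38·3 = 114. TC = 436 + 60 = 496. Profit = 114 − 496 = -$382.
Shutting down would mean losing the fixed cost of $436, so operating at a loss of $382 is better by $54.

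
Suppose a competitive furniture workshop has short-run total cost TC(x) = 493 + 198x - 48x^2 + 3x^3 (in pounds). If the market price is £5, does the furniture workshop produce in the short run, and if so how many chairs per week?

Strip out fixed cost: VC = 198x - 48x^2 + 3x^3. Then AVC = 198 - 48x + 3x^2 and MC = 198 - 96x + 9x^2.
AVC hits its minimum where MC = AVC, at x = 8, giving min AVC = 198 - 48·8 + 3·8^2 = £6.
Since P = £5 < min AVC = £6, price fails to cover variable cost at any output.
Shutting down limits the loss to fixed cost, £493.

Shut down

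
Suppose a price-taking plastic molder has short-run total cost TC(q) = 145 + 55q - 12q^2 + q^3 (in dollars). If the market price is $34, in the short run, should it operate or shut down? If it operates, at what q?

Produce at q = 7

Variable cost is VC = 55q - 12q^2 + q^3, so AVC = VC/q = 55 - 12q + q^2 and MC = dTC/dq = 55 - 24q + 3q^2.
AVC hits its minimum where MC = AVC, at q = 6, giving min AVC = 55 - 12·6 + 6^2 = $19.
Because $34 ≥ $19, revenue can cover variable cost; the firm operates.
P = MC gives 21 - 24q + 3q^2 = 0, with roots 1 and 7. Take the larger (rising MC): q* = 7.
Check: AVC at q = 7 is $20 ≤ P, so revenue covers variable cost.
Profit = P·q − TC = 34·7 − 285 = -$47, a loss, but smaller than the $145 fixed cost the firm would lose by shutting down.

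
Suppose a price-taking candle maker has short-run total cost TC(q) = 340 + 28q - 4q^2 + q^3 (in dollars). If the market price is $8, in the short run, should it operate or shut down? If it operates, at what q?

From TC, MC = TC'(q) = 28 - 8q + 3q^2 and AVC = VC/q = 28 - 4q + q^2.
The AVC parabola has its vertex at q = 4/2 = 2, where AVC = 28 - 4·2 + 2^2 = $24.
Since P = $8 < min AVC = $24, price fails to cover variable cost at any output.
The firm minimizes its loss by shutting down and losing only its fixed cost of $340.

Shut down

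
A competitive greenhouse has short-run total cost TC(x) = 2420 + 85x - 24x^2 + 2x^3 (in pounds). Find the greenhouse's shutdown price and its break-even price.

AVC = 85 - 24x + 2x^2; minimized at x = 6, giving min AVC = £13. That is the shutdown price.
ATC = 2420/x + 85 - 24x + 2x^2. Setting dATC/dx = −2420/x^2 − 24 + 4x = 0 gives x = 11 (since 4·11^3 − 24·11^2 = 2420).
min ATC = 2420/11 + 85 − 24·11 + 2·11^2 = £283. That is the break-even price.
For £13 ≤ P < £283 the firm produces at a loss; below £13 it shuts down.

Shutdown price = £13; break-even price = £283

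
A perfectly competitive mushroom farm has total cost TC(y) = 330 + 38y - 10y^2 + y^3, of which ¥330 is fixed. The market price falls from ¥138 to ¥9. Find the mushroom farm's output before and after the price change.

AVC = 38 - 10y + y^2, minimized at y = 5 where min AVC = ¥13. MC = 38 - 20y + 3y^2.
At P = ¥138 ≥ min AVC, set P = MC on the rising branch: y = 10.
At P = ¥9 < min AVC = ¥13, price no longer covers variable cost at any output, so the firm shuts down: y = 0.

Output falls from 10 to 0 (the firm shuts down)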